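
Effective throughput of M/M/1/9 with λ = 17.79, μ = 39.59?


ρ = 0.4494; P_K = (1−ρ)ρ^9/(1−ρ^10) = 0.0004115
λ_eff = λ(1 − P_K) = 17.79·(1 − 0.0004115) = 17.79·0.999589 = 17.7827 /hr

Final: 17.7827 /hr


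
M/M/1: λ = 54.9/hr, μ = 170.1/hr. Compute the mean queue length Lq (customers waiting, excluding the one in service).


ρ = 54.9/170.1 = 0.3228
Lq = ρ²/(1−ρ) = 0.1042/0.6772 = 0.1538

Final: 0.1538


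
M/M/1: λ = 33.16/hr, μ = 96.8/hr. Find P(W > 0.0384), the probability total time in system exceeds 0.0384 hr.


W ~ Exponential(μ−λ) for M/M/1.
μ − λ = 96.8 − 33.16 = 63.6400
P(W > t) = e^{−(μ−λ)t} = e^{−2.4438} = 0.086832

Final: 0.086832


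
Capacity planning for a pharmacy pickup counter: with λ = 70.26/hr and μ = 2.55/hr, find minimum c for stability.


Stability requires cμ > λ ⇔ c > λ/μ.
λ/μ = 70.26/2.55 = 27.5529
Minimum integer c = ⌊27.5529⌋ + 1 = 28
Check: 28·2.55 = 71.40 > 70.26, while 27·2.55 = 68.85 ≤ 70.26

Final: 28 servers


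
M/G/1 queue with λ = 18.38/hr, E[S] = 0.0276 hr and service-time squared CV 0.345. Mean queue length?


ρ = λ·E[S] = 18.38·0.0276 = 0.5073
Lq = ρ²(1+C_s²)/(2(1−ρ)) = 0.2573·(1+0.345)/(2·0.4927)
= 0.2573·1.3450/0.9854 = 0.35124

Final: 0.35124


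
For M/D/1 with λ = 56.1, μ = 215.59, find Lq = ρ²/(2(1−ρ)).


ρ = 56.1/215.59 = 0.2602
M/D/1: Lq = ρ²/(2(1−ρ)) = 0.06771/(2·0.7398) = 0.04577

Final: 0.04577


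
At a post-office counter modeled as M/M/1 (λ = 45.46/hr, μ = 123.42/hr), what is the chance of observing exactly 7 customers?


ρ = 45.46/123.42 = 0.3683
P_n = (1−ρ)·ρ^n = (1 − 0.3683)·0.3683^7 = 0.6317·0.0009198 = 0.0005810

Final: 0.0005810


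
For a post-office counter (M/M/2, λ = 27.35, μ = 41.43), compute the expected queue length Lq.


a = λ/μ = 0.6601; ρ = a/2 = 0.3301
P₀ = 0.503675
Lq = P₀·a^c·ρ / (c!·(1−ρ)²) = 0.503675·0.43580·0.3301/(2·0.44880)
= 0.08072

Final: 0.08072


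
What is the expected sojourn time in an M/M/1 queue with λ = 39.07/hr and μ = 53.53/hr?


W = 1/(μ−λ) = 1/(53.53 − 39.07) = 1/14.46 = 0.06916 hr

Final: 0.06916 hr


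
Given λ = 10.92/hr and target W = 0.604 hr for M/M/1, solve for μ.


W = 1/(μ−λ) ⇒ μ − λ = 1/W = 1/0.604 = 1.6556
μ = λ + 1/W = 10.92 + 1.6556 = 12.5756 per hr

Final: 12.5756 /hr


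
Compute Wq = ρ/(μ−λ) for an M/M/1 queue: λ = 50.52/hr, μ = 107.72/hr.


ρ = 50.52/107.72 = 0.4690
Wq = ρ/(μ−λ) = 0.4690/(107.72 − 50.52) = 0.4690/57.20 = 0.008199 hr

Final: 0.008199 hr


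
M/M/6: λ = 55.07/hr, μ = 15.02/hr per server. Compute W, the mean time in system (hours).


a = 3.6664; ρ = 0.6111; P₀ = 0.024196
Lq = P₀·a^c·ρ/(c!(1−ρ)²) = 0.32980
Wq = Lq/λ = 0.32980/55.07 = 0.005989 hr
W = Wq + 1/μ = 0.005989 + 0.06658 = 0.07257 hr

Final: 0.07257 hr


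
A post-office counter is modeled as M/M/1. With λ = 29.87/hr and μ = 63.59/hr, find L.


ρ = λ/μ = 29.87/63.59 = 0.4697
L = ρ/(1−ρ) = 0.4697/(1 − 0.4697) = 0.4697/0.5303 = 0.8858

Final: 0.8858


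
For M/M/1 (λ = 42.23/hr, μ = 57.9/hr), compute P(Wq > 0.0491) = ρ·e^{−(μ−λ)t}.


ρ = 42.23/57.9 = 0.7294
P(Wq > t) = ρ·e^{−(μ−λ)t} = 0.7294·e^{−0.7694}
= 0.7294·0.463292 = 0.337907

Final: 0.337907


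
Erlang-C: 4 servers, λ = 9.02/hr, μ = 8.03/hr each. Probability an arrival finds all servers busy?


a = λ/μ = 1.1233; ρ = a/4 = 0.2808
P₀ = 0.324398 (from M/M/c formula)
C(c,a) = [a^c/(c!(1−ρ))]·P₀ = [1.59208/(24·0.7192)]·0.324398
= 0.09224·0.324398 = 0.029922

Final: 0.029922


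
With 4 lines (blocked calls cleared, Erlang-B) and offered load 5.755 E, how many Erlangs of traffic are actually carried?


B(4,5.755) = 0.453482 (Erlang-B)
Carried load = a(1 − B) = 5.755·(1 − 0.453482) = 5.755·0.546518 = 3.1452 E

Final: 3.1452 Erlangs


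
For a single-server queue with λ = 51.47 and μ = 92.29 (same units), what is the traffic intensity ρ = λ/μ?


ρ = λ/μ = 51.47/92.29 = 0.5577

Final: 0.5577


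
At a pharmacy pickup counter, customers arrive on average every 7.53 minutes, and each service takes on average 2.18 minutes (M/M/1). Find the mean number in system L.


λ = 60/7.53 = 7.9681 /hr
μ = 60/2.18 = 27.5229 /hr
ρ = λ/μ = 7.9681/27.5229 = 0.2895
L = ρ/(1−ρ) = 0.2895/0.7105 = 0.4075

Final: 0.4075


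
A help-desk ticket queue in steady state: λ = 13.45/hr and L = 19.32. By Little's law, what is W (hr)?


W = L/λ = 19.32/13.45 = 1.4364 hr

Final: 1.4364 hr


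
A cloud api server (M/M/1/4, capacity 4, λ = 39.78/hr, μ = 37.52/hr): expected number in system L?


ρ = 39.78/37.52 = 1.0602
L = ρ[1 − (K+1)ρ^K + Kρ^(K+1)] / [(1−ρ)(1−ρ^(K+1))]
Numerator: 1.0602·(1 − 5·1.263595 + 4·1.339707) = 0.043314
Denominator: (-0.06023)·(-0.339707) = 0.020462
L = 0.043314/0.020462 = 2.1168

Final: 2.1168


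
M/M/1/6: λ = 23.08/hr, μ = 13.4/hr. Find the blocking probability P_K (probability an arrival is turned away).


ρ = λ/μ = 23.08/13.4 = 1.7224
P_K = (1−ρ)ρ^K/(1−ρ^(K+1)) = (-0.7224·26.108747)/(1 − 44.969395)
= -18.860647/-43.969395 = 0.428949

Final: 0.428949


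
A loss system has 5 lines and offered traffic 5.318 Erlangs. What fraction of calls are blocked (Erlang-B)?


B(c,a) = (a^c/c!) / Σ_{k=0}^{c} a^k/k!
a^5/5! = 35.445444
Σ terms (k=0..5): 1.00000 + 5.31800 + 14.14056 + 25.06650 + 33.32592 + 35.44544 = 114.296424
B = 35.445444/114.296424 = 0.310119

Final: 0.310119


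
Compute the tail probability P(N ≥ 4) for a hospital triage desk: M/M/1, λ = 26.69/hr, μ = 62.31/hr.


ρ = 26.69/62.31 = 0.4283
P(N ≥ n) = ρ^n = 0.4283^4 = 0.033664

Final: 0.033664


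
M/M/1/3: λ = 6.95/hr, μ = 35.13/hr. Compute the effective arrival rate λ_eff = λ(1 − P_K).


ρ = 0.1978; P_K = (1−ρ)ρ^3/(1−ρ^4) = 0.006221
λ_eff = λ(1 − P_K) = 6.95·(1 − 0.006221) = 6.95·0.993779 = 6.9068 /hr

Final: 6.9068 /hr


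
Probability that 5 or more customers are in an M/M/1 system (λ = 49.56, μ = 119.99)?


ρ = 49.56/119.99 = 0.4130
P(N ≥ n) = ρ^n = 0.4130^5 = 0.012021

Final: 0.012021


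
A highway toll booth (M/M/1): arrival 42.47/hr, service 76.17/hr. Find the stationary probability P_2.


ρ = 42.47/76.17 = 0.5576
P_n = (1−ρ)·ρ^n = (1 − 0.5576)·0.5576^2 = 0.4424·0.310883 = 0.137544

Final: 0.137544


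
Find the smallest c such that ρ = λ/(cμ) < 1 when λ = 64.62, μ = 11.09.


Stability requires cμ > λ ⇔ c > λ/μ.
λ/μ = 64.62/11.09 = 5.8269
Minimum integer c = ⌊5.8269⌋ + 1 = 6
Check: 6·11.09 = 66.54 > 64.62, while 5·11.09 = 55.45 ≤ 64.62

Final: 6 servers


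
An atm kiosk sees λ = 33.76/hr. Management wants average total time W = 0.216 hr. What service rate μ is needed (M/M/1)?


W = 1/(μ−λ) ⇒ μ − λ = 1/W = 1/0.216 = 4.6296
μ = λ + 1/W = 33.76 + 4.6296 = 38.3896 per hr

Final: 38.3896 /hr


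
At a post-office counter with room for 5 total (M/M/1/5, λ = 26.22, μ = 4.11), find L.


ρ = 26.22/4.11 = 6.3796
L = ρ[1 − (K+1)ρ^K + Kρ^(K+1)] / [(1−ρ)(1−ρ^(K+1))]
Numerator: 6.3796·(1 − 6·10567.063748 + 5·67413.238799) = 1745861.644229
Denominator: (-5.3796)·(-67412.238799) = 362648.321131
L = 1745861.644229/362648.321131 = 4.8142

Final: 4.8142


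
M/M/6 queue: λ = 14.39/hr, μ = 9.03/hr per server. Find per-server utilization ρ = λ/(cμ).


ρ = λ/(cμ) = 14.39/(6·9.03) = 14.39/54.18 = 0.2656

Final: 0.2656


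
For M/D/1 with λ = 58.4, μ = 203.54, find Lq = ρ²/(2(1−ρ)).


ρ = 58.4/203.54 = 0.2869
M/D/1: Lq = ρ²/(2(1−ρ)) = 0.08232/(2·0.7131) = 0.05772

Final: 0.05772


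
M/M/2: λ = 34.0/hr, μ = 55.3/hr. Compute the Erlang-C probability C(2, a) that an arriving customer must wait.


a = λ/μ = 0.6148; ρ = a/2 = 0.3074
P₀ = 0.529737 (from M/M/c formula)
C(c,a) = [a^c/(c!(1−ρ))]·P₀ = [0.37801/(2·0.6926)]·0.529737
= 0.27290·0.529737 = 0.144565

Final: 0.144565


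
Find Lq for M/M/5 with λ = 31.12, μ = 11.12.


a = λ/μ = 2.7986; ρ = a/5 = 0.5597
P₀ = 0.058233
Lq = P₀·a^c·ρ / (c!·(1−ρ)²) = 0.058233·171.66194·0.5597/(120·0.19385)
= 0.24052

Final: 0.24052


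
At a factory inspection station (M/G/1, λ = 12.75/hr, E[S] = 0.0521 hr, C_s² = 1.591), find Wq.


ρ = λ·E[S] = 12.75·0.0521 = 0.6643
E[S²] = E[S]²(1+C_s²) = 0.0521²·(1+1.591) = 0.007033
Wq = λ·E[S²]/(2(1−ρ)) = 12.75·0.007033/(2·0.3357) = 0.13355 hr

Final: 0.13355 hr


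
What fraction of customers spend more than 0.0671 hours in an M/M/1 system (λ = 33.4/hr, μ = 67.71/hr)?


W ~ Exponential(μ−λ) for M/M/1.
μ − λ = 67.71 − 33.4 = 34.3100
P(W > t) = e^{−(μ−λ)t} = e^{−2.3022} = 0.100038

Final: 0.100038


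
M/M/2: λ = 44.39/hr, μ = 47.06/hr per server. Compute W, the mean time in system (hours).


a = 0.9433; ρ = 0.4716; P₀ = 0.359035
Lq = P₀·a^c·ρ/(c!(1−ρ)²) = 0.26984
Wq = Lq/λ = 0.26984/44.39 = 0.006079 hr
W = Wq + 1/μ = 0.006079 + 0.02125 = 0.02733 hr

Final: 0.02733 hr


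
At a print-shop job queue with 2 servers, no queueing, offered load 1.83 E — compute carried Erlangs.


B(2,1.83) = 0.371732 (Erlang-B)
Carried load = a(1 − B) = 1.83·(1 − 0.371732) = 1.83·0.628268 = 1.1497 E

Final: 1.1497 Erlangs


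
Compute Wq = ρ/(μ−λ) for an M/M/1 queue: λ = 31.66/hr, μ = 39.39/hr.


ρ = 31.66/39.39 = 0.8038
Wq = ρ/(μ−λ) = 0.8038/(39.39 − 31.66) = 0.8038/7.73 = 0.1040 hr

Final: 0.1040 hr


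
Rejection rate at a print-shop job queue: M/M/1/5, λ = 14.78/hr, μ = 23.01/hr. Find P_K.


ρ = λ/μ = 14.78/23.01 = 0.6423
P_K = (1−ρ)ρ^K/(1−ρ^(K+1)) = (0.3577·0.109343)/(1 − 0.070234)
= 0.039109/0.929766 = 0.042063

Final: 0.042063


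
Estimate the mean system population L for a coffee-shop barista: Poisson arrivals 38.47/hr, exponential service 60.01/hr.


ρ = λ/μ = 38.47/60.01 = 0.6411
L = ρ/(1−ρ) = 0.6411/(1 − 0.6411) = 0.6411/0.3589 = 1.7860

Final: 1.7860


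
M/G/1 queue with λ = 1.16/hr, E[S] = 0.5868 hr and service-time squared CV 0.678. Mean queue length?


ρ = λ·E[S] = 1.16·0.5868 = 0.6807
Lq = ρ²(1+C_s²)/(2(1−ρ)) = 0.4633·(1+0.678)/(2·0.3193)
= 0.4633·1.6780/0.6386 = 1.21743

Final: 1.21743


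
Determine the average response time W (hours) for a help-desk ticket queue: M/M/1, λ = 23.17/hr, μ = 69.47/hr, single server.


W = 1/(μ−λ) = 1/(69.47 − 23.17) = 1/46.30 = 0.02160 hr

Final: 0.02160 hr


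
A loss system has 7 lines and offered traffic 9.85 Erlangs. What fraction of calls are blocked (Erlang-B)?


B(c,a) = (a^c/c!) / Σ_{k=0}^{c} a^k/k!
a^7/7! = 1784.937760
Σ terms (k=0..7): 1.00000 + 9.85000 + 48.51125 + 159.27860 + 392.22356 + 772.68042 + 1268.48369 + 1784.93776 = 4436.965283
B = 1784.937760/4436.965283 = 0.402288

Final: 0.402288


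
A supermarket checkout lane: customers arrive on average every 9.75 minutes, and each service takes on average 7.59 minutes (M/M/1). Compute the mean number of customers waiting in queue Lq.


λ = 60/9.75 = 6.1538 /hr
μ = 60/7.59 = 7.9051 /hr
ρ = λ/μ = 6.1538/7.9051 = 0.7785
Lq = ρ²/(1−ρ) = 0.6060/0.2215 = 2.7354

Final: 2.7354


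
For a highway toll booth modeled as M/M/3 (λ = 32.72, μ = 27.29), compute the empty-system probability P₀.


a = λ/μ = 32.72/27.29 = 1.1990; ρ = a/c = 0.3997
Σ_{k=0}^{2} a^k/k! (terms k=0..2) = 1.00000 + 1.19897 + 0.71877 = 2.91774
Tail: a^3/(3!(1−ρ)) = 1.72357/(6·0.6003) = 0.47850
P₀ = 1/(2.91774 + 0.47850) = 1/3.39624 = 0.294443

Final: 0.294443


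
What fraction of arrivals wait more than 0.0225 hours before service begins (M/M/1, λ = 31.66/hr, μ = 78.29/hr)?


ρ = 31.66/78.29 = 0.4044
P(Wq > t) = ρ·e^{−(μ−λ)t} = 0.4044·e^{−1.0492}
= 0.4044·0.350227 = 0.141629

Final: 0.141629


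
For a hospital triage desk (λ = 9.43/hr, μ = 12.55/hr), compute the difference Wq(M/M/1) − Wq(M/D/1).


ρ = 9.43/12.55 = 0.7514
Wq(M/M/1) = ρ/(μ−λ) = 0.7514/3.12 = 0.24083 hr
Wq(M/D/1) = ρ/(2(μ−λ)) = 0.12042 hr
Savings = 0.24083 − 0.12042 = 0.12042 hr

Final: 0.12042 hr


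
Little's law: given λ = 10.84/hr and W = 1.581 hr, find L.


L = λW = 10.84·1.581 = 17.1380

Final: 17.1380


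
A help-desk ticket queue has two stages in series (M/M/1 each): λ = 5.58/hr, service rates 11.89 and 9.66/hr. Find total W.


Each node sees arrival rate λ = 5.58/hr (tandem ⇒ throughput preserved).
W₁ = 1/(μ₁−λ) = 1/(11.89−5.58) = 0.15848 hr
W₂ = 1/(μ₂−λ) = 1/(9.66−5.58) = 0.24510 hr
W_total = W₁ + W₂ = 0.15848 + 0.24510 = 0.40358 hr

Final: 0.40358 hr


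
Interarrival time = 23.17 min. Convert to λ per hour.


λ = 1/(interarrival time) in consistent units.
1 hour = 60 min, so λ = 60/23.17 = 2.5896 per hour

Final: 2.5896 /hr


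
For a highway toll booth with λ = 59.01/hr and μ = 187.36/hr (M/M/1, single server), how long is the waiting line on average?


ρ = 59.01/187.36 = 0.3150
Lq = ρ²/(1−ρ) = 0.09920/0.6850 = 0.1448

Final: 0.1448


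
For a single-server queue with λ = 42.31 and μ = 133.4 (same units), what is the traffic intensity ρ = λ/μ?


ρ = λ/μ = 42.31/133.4 = 0.3172

Final: 0.3172


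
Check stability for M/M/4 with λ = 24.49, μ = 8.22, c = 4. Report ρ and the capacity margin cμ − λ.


Total capacity cμ = 4·8.22 = 32.88/hr
ρ = λ/(cμ) = 24.49/32.88 = 0.7448
Stable ⇔ ρ < 1: YES
Spare capacity = cμ − λ = 32.88 − 24.49 = 8.39/hr

Final: ρ = 0.7448; stable; margin = 8.39/hr


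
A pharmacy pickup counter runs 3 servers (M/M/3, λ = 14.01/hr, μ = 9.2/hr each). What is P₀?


a = λ/μ = 14.01/9.2 = 1.5228; ρ = a/c = 0.5076
Σ_{k=0}^{2} a^k/k! (terms k=0..2) = 1.00000 + 1.52283 + 1.15950 = 3.68233
Tail: a^3/(3!(1−ρ)) = 3.53143/(6·0.4924) = 1.19533
P₀ = 1/(3.68233 + 1.19533) = 1/4.87766 = 0.205016

Final: 0.205016


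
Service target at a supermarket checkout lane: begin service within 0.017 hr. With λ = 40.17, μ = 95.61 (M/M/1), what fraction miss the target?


ρ = 40.17/95.61 = 0.4201
P(Wq > t) = ρ·e^{−(μ−λ)t} = 0.4201·e^{−0.9425}
= 0.4201·0.389660 = 0.163714

Final: 0.163714


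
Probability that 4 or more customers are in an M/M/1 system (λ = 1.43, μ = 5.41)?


ρ = 1.43/5.41 = 0.2643
P(N ≥ n) = ρ^n = 0.2643^4 = 0.004882

Final: 0.004882


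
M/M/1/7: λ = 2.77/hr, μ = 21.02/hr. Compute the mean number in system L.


ρ = 2.77/21.02 = 0.1318
L = ρ[1 − (K+1)ρ^K + Kρ^(K+1)] / [(1−ρ)(1−ρ^(K+1))]
Numerator: 0.1318·(1 − 8·0.0000006901 + 7·0.00000009094) = 0.131779
Denominator: (0.8682)·(1.000000) = 0.868221
L = 0.131779/0.868221 = 0.1518

Final: 0.1518


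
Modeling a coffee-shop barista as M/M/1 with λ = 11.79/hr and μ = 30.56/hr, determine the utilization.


ρ = λ/μ = 11.79/30.56 = 0.3858

Final: 0.3858


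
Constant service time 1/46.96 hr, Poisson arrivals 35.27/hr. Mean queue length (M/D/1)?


ρ = 35.27/46.96 = 0.7511
M/D/1: Lq = ρ²/(2(1−ρ)) = 0.5641/(2·0.2489) = 1.13302

Final: 1.13302


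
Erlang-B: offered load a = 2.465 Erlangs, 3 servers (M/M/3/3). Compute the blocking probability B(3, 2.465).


B(c,a) = (a^c/c!) / Σ_{k=0}^{c} a^k/k!
a^3/3! = 2.496316
Σ terms (k=0..3): 1.00000 + 2.46500 + 3.03811 + 2.49632 = 8.999428
B = 2.496316/8.999428 = 0.277386

Final: 0.277386


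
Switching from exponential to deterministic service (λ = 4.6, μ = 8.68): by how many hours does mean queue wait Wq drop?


ρ = 4.6/8.68 = 0.5300
Wq(M/M/1) = ρ/(μ−λ) = 0.5300/4.08 = 0.12989 hr
Wq(M/D/1) = ρ/(2(μ−λ)) = 0.06495 hr
Savings = 0.12989 − 0.06495 = 0.06495 hr

Final: 0.06495 hr


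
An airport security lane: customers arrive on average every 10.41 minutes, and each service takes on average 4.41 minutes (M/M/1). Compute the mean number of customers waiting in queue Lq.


λ = 60/10.41 = 5.7637 /hr
μ = 60/4.41 = 13.6054 /hr
ρ = λ/μ = 5.7637/13.6054 = 0.4236
Lq = ρ²/(1−ρ) = 0.1795/0.5764 = 0.3114

Final: 0.3114


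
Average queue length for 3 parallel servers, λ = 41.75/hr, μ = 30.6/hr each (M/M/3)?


a = λ/μ = 1.3644; ρ = a/3 = 0.4548
P₀ = 0.245606
Lq = P₀·a^c·ρ / (c!·(1−ρ)²) = 0.245606·2.53983·0.4548/(6·0.29725)
= 0.15907

Final: 0.15907


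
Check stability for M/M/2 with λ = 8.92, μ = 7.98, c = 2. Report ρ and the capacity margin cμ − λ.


Total capacity cμ = 2·7.98 = 15.96/hr
ρ = λ/(cμ) = 8.92/15.96 = 0.5589
Stable ⇔ ρ < 1: YES
Spare capacity = cμ − λ = 15.96 − 8.92 = 7.04/hr

Final: ρ = 0.5589; stable; margin = 7.04/hr


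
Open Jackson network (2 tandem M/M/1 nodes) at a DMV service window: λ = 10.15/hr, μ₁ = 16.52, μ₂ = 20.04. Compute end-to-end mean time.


Each node sees arrival rate λ = 10.15/hr (tandem ⇒ throughput preserved).
W₁ = 1/(μ₁−λ) = 1/(16.52−10.15) = 0.15699 hr
W₂ = 1/(μ₂−λ) = 1/(20.04−10.15) = 0.10111 hr
W_total = W₁ + W₂ = 0.15699 + 0.10111 = 0.25810 hr

Final: 0.25810 hr


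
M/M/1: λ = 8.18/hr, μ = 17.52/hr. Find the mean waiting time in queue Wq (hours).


ρ = 8.18/17.52 = 0.4669
Wq = ρ/(μ−λ) = 0.4669/(17.52 − 8.18) = 0.4669/9.34 = 0.04999 hr

Final: 0.04999 hr


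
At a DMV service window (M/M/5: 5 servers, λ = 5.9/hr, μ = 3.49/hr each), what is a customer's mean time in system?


a = 1.6905; ρ = 0.3381; P₀ = 0.183860
Lq = P₀·a^c·ρ/(c!(1−ρ)²) = 0.01633
Wq = Lq/λ = 0.01633/5.9 = 0.002767 hr
W = Wq + 1/μ = 0.002767 + 0.28653 = 0.28930 hr

Final: 0.28930 hr


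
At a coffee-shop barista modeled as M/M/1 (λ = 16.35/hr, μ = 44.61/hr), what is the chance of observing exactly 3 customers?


ρ = 16.35/44.61 = 0.3665
P_n = (1−ρ)·ρ^n = (1 − 0.3665)·0.3665^3 = 0.6335·0.049233 = 0.031189

Final: 0.031189


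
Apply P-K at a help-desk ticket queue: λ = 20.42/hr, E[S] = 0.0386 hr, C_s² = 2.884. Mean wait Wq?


ρ = λ·E[S] = 20.42·0.0386 = 0.7882
E[S²] = E[S]²(1+C_s²) = 0.0386²·(1+2.884) = 0.005787
Wq = λ·E[S²]/(2(1−ρ)) = 20.42·0.005787/(2·0.2118) = 0.27898 hr

Final: 0.27898 hr


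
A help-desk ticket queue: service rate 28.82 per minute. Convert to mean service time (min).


Mean service time = 1/μ = 1/28.82 minute = 0.03470 minute
In minutes: 0.03470 × 1 = 0.03470 min

Final: 0.03470 min


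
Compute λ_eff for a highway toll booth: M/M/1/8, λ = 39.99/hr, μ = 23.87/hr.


ρ = 1.6753; P_K = (1−ρ)ρ^8/(1−ρ^9) = 0.407016
λ_eff = λ(1 − P_K) = 39.99·(1 − 0.407016) = 39.99·0.592984 = 23.7134 /hr

Final: 23.7134 /hr


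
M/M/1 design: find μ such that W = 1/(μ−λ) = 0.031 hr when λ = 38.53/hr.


W = 1/(μ−λ) ⇒ μ − λ = 1/W = 1/0.031 = 32.2581
μ = λ + 1/W = 38.53 + 32.2581 = 70.7881 per hr

Final: 70.7881 /hr


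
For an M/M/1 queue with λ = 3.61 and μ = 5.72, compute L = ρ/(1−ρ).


ρ = λ/μ = 3.61/5.72 = 0.6311
L = ρ/(1−ρ) = 0.6311/(1 − 0.6311) = 0.6311/0.3689 = 1.7109

Final: 1.7109


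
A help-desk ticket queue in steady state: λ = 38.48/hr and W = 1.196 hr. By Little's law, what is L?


L = λW = 38.48·1.196 = 46.0221

Final: 46.0221


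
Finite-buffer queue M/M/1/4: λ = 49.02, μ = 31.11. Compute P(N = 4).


ρ = λ/μ = 49.02/31.11 = 1.5757
P_K = (1−ρ)ρ^K/(1−ρ^(K+1)) = (-0.5757·6.164434)/(1 − 9.713293)
= -3.548859/-8.713293 = 0.407293

Final: 0.407293


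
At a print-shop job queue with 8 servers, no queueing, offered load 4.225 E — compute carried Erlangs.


B(8,4.225) = 0.037924 (Erlang-B)
Carried load = a(1 − B) = 4.225·(1 − 0.037924) = 4.225·0.962076 = 4.0648 E

Final: 4.0648 Erlangs


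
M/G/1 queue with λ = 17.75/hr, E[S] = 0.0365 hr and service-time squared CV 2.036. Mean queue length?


ρ = λ·E[S] = 17.75·0.0365 = 0.6479
Lq = ρ²(1+C_s²)/(2(1−ρ)) = 0.4197·(1+2.036)/(2·0.3521)
= 0.4197·3.0360/0.7043 = 1.80949

Final: 1.80949


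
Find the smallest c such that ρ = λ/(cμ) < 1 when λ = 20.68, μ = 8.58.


Stability requires cμ > λ ⇔ c > λ/μ.
λ/μ = 20.68/8.58 = 2.4103
Minimum integer c = ⌊2.4103⌋ + 1 = 3
Check: 3·8.58 = 25.74 > 20.68, while 2·8.58 = 17.16 ≤ 20.68

Final: 3 servers


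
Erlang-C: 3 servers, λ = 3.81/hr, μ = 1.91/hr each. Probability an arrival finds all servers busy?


a = λ/μ = 1.9948; ρ = a/3 = 0.6649
P₀ = 0.111953 (from M/M/c formula)
C(c,a) = [a^c/(c!(1−ρ))]·P₀ = [7.93734/(6·0.3351)]·0.111953
= 3.94800·0.111953 = 0.441991

Final: 0.441991


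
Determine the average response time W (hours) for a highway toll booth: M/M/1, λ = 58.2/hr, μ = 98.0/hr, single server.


W = 1/(μ−λ) = 1/(98.0 − 58.2) = 1/39.80 = 0.02513 hr

Final: 0.02513 hr


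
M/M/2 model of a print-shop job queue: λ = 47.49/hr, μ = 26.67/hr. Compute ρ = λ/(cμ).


ρ = λ/(cμ) = 47.49/(2·26.67) = 47.49/53.34 = 0.8903

Final: 0.8903


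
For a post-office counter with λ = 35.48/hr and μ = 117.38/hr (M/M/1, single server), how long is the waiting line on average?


ρ = 35.48/117.38 = 0.3023
Lq = ρ²/(1−ρ) = 0.09136/0.6977 = 0.1309

Final: 0.1309


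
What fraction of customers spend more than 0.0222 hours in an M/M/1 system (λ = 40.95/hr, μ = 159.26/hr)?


W ~ Exponential(μ−λ) for M/M/1.
μ − λ = 159.26 − 40.95 = 118.3100
P(W > t) = e^{−(μ−λ)t} = e^{−2.6265} = 0.072332

Final: 0.072332


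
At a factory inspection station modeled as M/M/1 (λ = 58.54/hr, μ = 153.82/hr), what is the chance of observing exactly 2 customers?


ρ = 58.54/153.82 = 0.3806
P_n = (1−ρ)·ρ^n = (1 − 0.3806)·0.3806^2 = 0.6194·0.144837 = 0.089716

Final: 0.089716


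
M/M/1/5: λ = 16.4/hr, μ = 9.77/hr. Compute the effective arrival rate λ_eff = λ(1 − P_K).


ρ = 1.6786; P_K = (1−ρ)ρ^5/(1−ρ^6) = 0.423184
λ_eff = λ(1 − P_K) = 16.4·(1 − 0.423184) = 16.4·0.576816 = 9.4598 /hr

Final: 9.4598 /hr


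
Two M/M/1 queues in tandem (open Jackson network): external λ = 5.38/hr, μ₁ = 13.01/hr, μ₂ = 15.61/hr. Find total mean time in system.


Each node sees arrival rate λ = 5.38/hr (tandem ⇒ throughput preserved).
W₁ = 1/(μ₁−λ) = 1/(13.01−5.38) = 0.13106 hr
W₂ = 1/(μ₂−λ) = 1/(15.61−5.38) = 0.09775 hr
W_total = W₁ + W₂ = 0.13106 + 0.09775 = 0.22881 hr

Final: 0.22881 hr


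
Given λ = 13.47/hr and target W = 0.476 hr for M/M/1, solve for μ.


W = 1/(μ−λ) ⇒ μ − λ = 1/W = 1/0.476 = 2.1008
μ = λ + 1/W = 13.47 + 2.1008 = 15.5708 per hr

Final: 15.5708 /hr


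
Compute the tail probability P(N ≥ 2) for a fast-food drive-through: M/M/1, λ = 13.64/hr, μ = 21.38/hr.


ρ = 13.64/21.38 = 0.6380
P(N ≥ n) = ρ^n = 0.6380^2 = 0.407018

Final: 0.407018


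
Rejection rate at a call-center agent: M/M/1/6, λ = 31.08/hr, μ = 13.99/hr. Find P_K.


ρ = λ/μ = 31.08/13.99 = 2.2216
P_K = (1−ρ)ρ^K/(1−ρ^(K+1)) = (-1.2216·120.220844)/(1 − 267.081047)
= -146.860202/-266.081047 = 0.551938

Final: 0.551938


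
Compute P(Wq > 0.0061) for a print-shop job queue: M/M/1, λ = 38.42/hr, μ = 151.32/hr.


ρ = 38.42/151.32 = 0.2539
P(Wq > t) = ρ·e^{−(μ−λ)t} = 0.2539·e^{−0.6887}
= 0.2539·0.502234 = 0.127517

Final: 0.127517


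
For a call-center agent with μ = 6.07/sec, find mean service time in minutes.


Mean service time = 1/μ = 1/6.07 second = 0.16474 second
In minutes: 0.16474 × 0.0166667 = 0.002746 min

Final: 0.002746 min


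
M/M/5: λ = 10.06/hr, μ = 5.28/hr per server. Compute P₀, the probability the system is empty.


a = λ/μ = 10.06/5.28 = 1.9053; ρ = a/c = 0.3811
Σ_{k=0}^{4} a^k/k! (terms k=0..4) = 1.00000 + 1.90530 + 1.81509 + 1.15277 + 0.54909 = 6.42225
Tail: a^5/(5!(1−ρ)) = 25.10847/(120·0.6189) = 0.33806
P₀ = 1/(6.42225 + 0.33806) = 1/6.76031 = 0.147922

Final: 0.147922


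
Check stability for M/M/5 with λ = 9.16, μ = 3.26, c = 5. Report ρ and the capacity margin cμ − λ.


Total capacity cμ = 5·3.26 = 16.30/hr
ρ = λ/(cμ) = 9.16/16.30 = 0.5620
Stable ⇔ ρ < 1: YES
Spare capacity = cμ − λ = 16.30 − 9.16 = 7.14/hr

Final: ρ = 0.5620; stable; margin = 7.14/hr


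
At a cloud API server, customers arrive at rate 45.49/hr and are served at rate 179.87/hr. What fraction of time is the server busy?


ρ = λ/μ = 45.49/179.87 = 0.2529

Final: 0.2529


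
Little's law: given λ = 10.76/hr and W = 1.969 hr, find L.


L = λW = 10.76·1.969 = 21.1864

Final: 21.1864


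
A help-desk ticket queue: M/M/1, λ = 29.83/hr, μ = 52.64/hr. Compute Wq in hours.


ρ = 29.83/52.64 = 0.5667
Wq = ρ/(μ−λ) = 0.5667/(52.64 − 29.83) = 0.5667/22.81 = 0.02484 hr

Final: 0.02484 hr


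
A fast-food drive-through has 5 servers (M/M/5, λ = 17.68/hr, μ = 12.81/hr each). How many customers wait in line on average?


a = λ/μ = 1.3802; ρ = a/5 = 0.2760
P₀ = 0.251280
Lq = P₀·a^c·ρ / (c!·(1−ρ)²) = 0.251280·5.00802·0.2760/(120·0.52413)
= 0.005523

Final: 0.005523


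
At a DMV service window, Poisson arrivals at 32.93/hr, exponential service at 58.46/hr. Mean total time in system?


W = 1/(μ−λ) = 1/(58.46 − 32.93) = 1/25.53 = 0.03917 hr

Final: 0.03917 hr


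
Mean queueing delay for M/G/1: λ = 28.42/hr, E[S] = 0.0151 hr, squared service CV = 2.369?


ρ = λ·E[S] = 28.42·0.0151 = 0.4291
E[S²] = E[S]²(1+C_s²) = 0.0151²·(1+2.369) = 0.0007682
Wq = λ·E[S²]/(2(1−ρ)) = 28.42·0.0007682/(2·0.5709) = 0.01912 hr

Final: 0.01912 hr


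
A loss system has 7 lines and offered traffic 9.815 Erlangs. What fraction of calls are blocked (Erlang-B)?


B(c,a) = (a^c/c!) / Σ_{k=0}^{c} a^k/k!
a^7/7! = 1741.011305
Σ terms (k=0..7): 1.00000 + 9.81500 + 48.16711 + 157.58674 + 386.67845 + 759.04981 + 1241.67897 + 1741.01130 = 4344.987389
B = 1741.011305/4344.987389 = 0.400694

Final: 0.400694


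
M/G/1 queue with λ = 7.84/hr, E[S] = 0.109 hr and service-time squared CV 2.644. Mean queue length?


ρ = λ·E[S] = 7.84·0.109 = 0.8546
Lq = ρ²(1+C_s²)/(2(1−ρ)) = 0.7303·(1+2.644)/(2·0.1454)
= 0.7303·3.6440/0.2909 = 9.14849

Final: 9.14849


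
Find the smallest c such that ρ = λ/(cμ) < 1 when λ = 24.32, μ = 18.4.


Stability requires cμ > λ ⇔ c > λ/μ.
λ/μ = 24.32/18.4 = 1.3217
Minimum integer c = ⌊1.3217⌋ + 1 = 2
Check: 2·18.4 = 36.80 > 24.32, while 1·18.4 = 18.40 ≤ 24.32

Final: 2 servers


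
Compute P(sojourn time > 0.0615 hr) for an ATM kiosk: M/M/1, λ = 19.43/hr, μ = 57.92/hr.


W ~ Exponential(μ−λ) for M/M/1.
μ − λ = 57.92 − 19.43 = 38.4900
P(W > t) = e^{−(μ−λ)t} = e^{−2.3671} = 0.093749

Final: 0.093749


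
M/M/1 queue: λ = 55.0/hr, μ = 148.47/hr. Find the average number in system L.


ρ = λ/μ = 55.0/148.47 = 0.3704
L = ρ/(1−ρ) = 0.3704/(1 − 0.3704) = 0.3704/0.6296 = 0.5884

Final: 0.5884


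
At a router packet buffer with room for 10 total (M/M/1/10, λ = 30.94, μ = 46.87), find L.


ρ = 30.94/46.87 = 0.6601
L = ρ[1 − (K+1)ρ^K + Kρ^(K+1)] / [(1−ρ)(1−ρ^(K+1))]
Numerator: 0.6601·(1 − 11·0.015713 + 10·0.010372) = 0.614498
Denominator: (0.3399)·(0.989628) = 0.336351
L = 0.614498/0.336351 = 1.8270

Final: 1.8270


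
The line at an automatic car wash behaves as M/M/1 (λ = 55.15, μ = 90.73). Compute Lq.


ρ = 55.15/90.73 = 0.6078
Lq = ρ²/(1−ρ) = 0.3695/0.3922 = 0.9422

Final: 0.9422


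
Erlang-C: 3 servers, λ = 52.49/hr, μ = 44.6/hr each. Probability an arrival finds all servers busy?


a = λ/μ = 1.1769; ρ = a/3 = 0.3923
P₀ = 0.301519 (from M/M/c formula)
C(c,a) = [a^c/(c!(1−ρ))]·P₀ = [1.63014/(6·0.6077)]·0.301519
= 0.44708·0.301519 = 0.134803

Final: 0.134803


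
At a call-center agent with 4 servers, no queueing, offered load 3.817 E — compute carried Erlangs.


B(4,3.817) = 0.292722 (Erlang-B)
Carried load = a(1 − B) = 3.817·(1 − 0.292722) = 3.817·0.707278 = 2.6997 E

Final: 2.6997 Erlangs


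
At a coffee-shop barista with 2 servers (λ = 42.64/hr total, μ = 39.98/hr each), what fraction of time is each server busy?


ρ = λ/(cμ) = 42.64/(2·39.98) = 42.64/79.96 = 0.5333

Final: 0.5333


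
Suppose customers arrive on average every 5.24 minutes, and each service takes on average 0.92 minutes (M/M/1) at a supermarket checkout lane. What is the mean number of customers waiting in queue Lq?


λ = 60/5.24 = 11.4504 /hr
μ = 60/0.92 = 65.2174 /hr
ρ = λ/μ = 11.4504/65.2174 = 0.1756
Lq = ρ²/(1−ρ) = 0.03083/0.8244 = 0.03739

Final: 0.03739


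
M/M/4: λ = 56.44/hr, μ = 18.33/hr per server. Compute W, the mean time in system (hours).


a = 3.0791; ρ = 0.7698; P₀ = 0.033386
Lq = P₀·a^c·ρ/(c!(1−ρ)²) = 1.81597
Wq = Lq/λ = 1.81597/56.44 = 0.03218 hr
W = Wq + 1/μ = 0.03218 + 0.05456 = 0.08673 hr

Final: 0.08673 hr


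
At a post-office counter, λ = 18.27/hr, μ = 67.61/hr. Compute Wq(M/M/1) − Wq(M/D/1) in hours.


ρ = 18.27/67.61 = 0.2702
Wq(M/M/1) = ρ/(μ−λ) = 0.2702/49.34 = 0.005477 hr
Wq(M/D/1) = ρ/(2(μ−λ)) = 0.002738 hr
Savings = 0.005477 − 0.002738 = 0.002738 hr

Final: 0.002738 hr


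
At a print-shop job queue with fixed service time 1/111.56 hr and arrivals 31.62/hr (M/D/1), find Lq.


ρ = 31.62/111.56 = 0.2834
M/D/1: Lq = ρ²/(2(1−ρ)) = 0.08034/(2·0.7166) = 0.05606

Final: 0.05606


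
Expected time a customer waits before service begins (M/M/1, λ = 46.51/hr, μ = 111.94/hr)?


ρ = 46.51/111.94 = 0.4155
Wq = ρ/(μ−λ) = 0.4155/(111.94 − 46.51) = 0.4155/65.43 = 0.006350 hr

Final: 0.006350 hr


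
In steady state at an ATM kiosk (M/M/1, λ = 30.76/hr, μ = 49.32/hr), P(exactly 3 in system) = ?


ρ = 30.76/49.32 = 0.6237
P_n = (1−ρ)·ρ^n = (1 − 0.6237)·0.6237^3 = 0.3763·0.242599 = 0.091295

Final: 0.091295


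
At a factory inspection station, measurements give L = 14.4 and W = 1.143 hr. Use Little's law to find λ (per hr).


λ = L/W = 14.4/1.143 = 12.5984 /hr

Final: 12.5984 /hr


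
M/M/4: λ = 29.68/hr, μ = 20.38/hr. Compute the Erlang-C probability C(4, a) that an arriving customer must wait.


a = λ/μ = 1.4563; ρ = a/4 = 0.3641
P₀ = 0.231145 (from M/M/c formula)
C(c,a) = [a^c/(c!(1−ρ))]·P₀ = [4.49820/(24·0.6359)]·0.231145
= 0.29473·0.231145 = 0.068126

Final: 0.068126


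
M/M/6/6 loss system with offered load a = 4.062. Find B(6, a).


B(c,a) = (a^c/c!) / Σ_{k=0}^{c} a^k/k!
a^6/6! = 6.238886
Σ terms (k=0..6): 1.00000 + 4.06200 + 8.24992 + 11.17039 + 11.34354 + 9.21549 + 6.23889 = 51.280226
B = 6.238886/51.280226 = 0.121663

Final: 0.121663


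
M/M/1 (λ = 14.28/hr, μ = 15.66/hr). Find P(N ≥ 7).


ρ = 14.28/15.66 = 0.9119
P(N ≥ n) = ρ^n = 0.9119^7 = 0.524270

Final: 0.524270


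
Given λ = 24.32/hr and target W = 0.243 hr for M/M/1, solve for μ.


W = 1/(μ−λ) ⇒ μ − λ = 1/W = 1/0.243 = 4.1152
μ = λ + 1/W = 24.32 + 4.1152 = 28.4352 per hr

Final: 28.4352 /hr


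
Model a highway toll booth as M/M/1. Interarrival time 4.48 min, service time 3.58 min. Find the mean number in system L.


λ = 60/4.48 = 13.3929 /hr
μ = 60/3.58 = 16.7598 /hr
ρ = λ/μ = 13.3929/16.7598 = 0.7991
L = ρ/(1−ρ) = 0.7991/0.2009 = 3.9778

Final: 3.9778


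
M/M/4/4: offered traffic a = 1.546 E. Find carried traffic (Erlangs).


B(4,1.546) = 0.051802 (Erlang-B)
Carried load = a(1 − B) = 1.546·(1 − 0.051802) = 1.546·0.948198 = 1.4659 E

Final: 1.4659 Erlangs


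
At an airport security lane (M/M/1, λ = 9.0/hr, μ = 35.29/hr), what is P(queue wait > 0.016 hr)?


ρ = 9.0/35.29 = 0.2550
P(Wq > t) = ρ·e^{−(μ−λ)t} = 0.2550·e^{−0.4206}
= 0.2550·0.656626 = 0.167459

Final: 0.167459


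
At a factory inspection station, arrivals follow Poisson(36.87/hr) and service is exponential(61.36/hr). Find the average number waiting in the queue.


ρ = 36.87/61.36 = 0.6009
Lq = ρ²/(1−ρ) = 0.3611/0.3991 = 0.9046

Final: 0.9046


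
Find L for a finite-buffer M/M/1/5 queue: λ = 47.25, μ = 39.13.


ρ = 47.25/39.13 = 1.2075
L = ρ[1 − (K+1)ρ^K + Kρ^(K+1)] / [(1−ρ)(1−ρ^(K+1))]
Numerator: 1.2075·(1 − 6·2.567201 + 5·3.099929) = 1.323969
Denominator: (-0.2075)·(-2.099929) = 0.435764
L = 1.323969/0.435764 = 3.0383

Final: 3.0383


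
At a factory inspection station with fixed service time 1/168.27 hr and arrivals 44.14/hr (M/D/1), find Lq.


ρ = 44.14/168.27 = 0.2623
M/D/1: Lq = ρ²/(2(1−ρ)) = 0.06881/(2·0.7377) = 0.04664

Final: 0.04664


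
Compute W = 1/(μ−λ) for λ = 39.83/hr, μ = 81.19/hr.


W = 1/(μ−λ) = 1/(81.19 − 39.83) = 1/41.36 = 0.02418 hr

Final: 0.02418 hr


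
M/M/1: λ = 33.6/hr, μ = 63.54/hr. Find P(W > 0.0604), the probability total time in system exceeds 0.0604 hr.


W ~ Exponential(μ−λ) for M/M/1.
μ − λ = 63.54 − 33.6 = 29.9400
P(W > t) = e^{−(μ−λ)t} = e^{−1.8084} = 0.163920

Final: 0.163920


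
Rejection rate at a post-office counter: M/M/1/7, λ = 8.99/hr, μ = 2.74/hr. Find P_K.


ρ = λ/μ = 8.99/2.74 = 3.2810
P_K = (1−ρ)ρ^K/(1−ρ^(K+1)) = (-2.2810·4093.208831)/(1 − 13429.907805)
= -9336.698975/-13428.907805 = 0.695269

Final: 0.695269


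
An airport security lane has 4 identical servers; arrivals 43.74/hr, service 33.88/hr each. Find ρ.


ρ = λ/(cμ) = 43.74/(4·33.88) = 43.74/135.52 = 0.3228

Final: 0.3228


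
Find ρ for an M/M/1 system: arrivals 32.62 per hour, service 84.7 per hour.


ρ = λ/μ = 32.62/84.7 = 0.3851

Final: 0.3851


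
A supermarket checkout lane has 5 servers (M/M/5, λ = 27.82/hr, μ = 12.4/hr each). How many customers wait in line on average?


a = λ/μ = 2.2435; ρ = a/5 = 0.4487
P₀ = 0.104631
Lq = P₀·a^c·ρ / (c!·(1−ρ)²) = 0.104631·56.84303·0.4487/(120·0.30392)
= 0.07317

Final: 0.07317


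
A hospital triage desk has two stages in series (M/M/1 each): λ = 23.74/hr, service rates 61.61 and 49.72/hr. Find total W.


Each node sees arrival rate λ = 23.74/hr (tandem ⇒ throughput preserved).
W₁ = 1/(μ₁−λ) = 1/(61.61−23.74) = 0.02641 hr
W₂ = 1/(μ₂−λ) = 1/(49.72−23.74) = 0.03849 hr
W_total = W₁ + W₂ = 0.02641 + 0.03849 = 0.06490 hr

Final: 0.06490 hr


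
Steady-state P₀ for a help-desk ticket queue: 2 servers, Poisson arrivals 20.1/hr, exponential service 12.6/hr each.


a = λ/μ = 20.1/12.6 = 1.5952; ρ = a/c = 0.7976
Σ_{k=0}^{1} a^k/k! (terms k=0..1) = 1.00000 + 1.59524 = 2.59524
Tail: a^2/(2!(1−ρ)) = 2.54478/(2·0.2024) = 6.28711
P₀ = 1/(2.59524 + 6.28711) = 1/8.88235 = 0.112583

Final: 0.112583


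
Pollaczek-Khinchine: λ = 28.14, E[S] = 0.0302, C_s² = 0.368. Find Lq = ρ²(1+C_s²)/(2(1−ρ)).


ρ = λ·E[S] = 28.14·0.0302 = 0.8498
Lq = ρ²(1+C_s²)/(2(1−ρ)) = 0.7222·(1+0.368)/(2·0.1502)
= 0.7222·1.3680/0.3003 = 3.28949

Final: 3.28949


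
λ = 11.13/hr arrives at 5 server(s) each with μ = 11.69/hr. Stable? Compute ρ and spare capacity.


Total capacity cμ = 5·11.69 = 58.45/hr
ρ = λ/(cμ) = 11.13/58.45 = 0.1904
Stable ⇔ ρ < 1: YES
Spare capacity = cμ − λ = 58.45 − 11.13 = 47.32/hr

Final: ρ = 0.1904; stable; margin = 47.32/hr


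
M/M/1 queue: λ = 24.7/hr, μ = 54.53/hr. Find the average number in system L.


ρ = λ/μ = 24.7/54.53 = 0.4530
L = ρ/(1−ρ) = 0.4530/(1 − 0.4530) = 0.4530/0.5470 = 0.8280

Final: 0.8280


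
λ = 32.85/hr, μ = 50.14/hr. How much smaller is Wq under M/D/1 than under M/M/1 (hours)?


ρ = 32.85/50.14 = 0.6552
Wq(M/M/1) = ρ/(μ−λ) = 0.6552/17.29 = 0.03789 hr
Wq(M/D/1) = ρ/(2(μ−λ)) = 0.01895 hr
Savings = 0.03789 − 0.01895 = 0.01895 hr

Final: 0.01895 hr


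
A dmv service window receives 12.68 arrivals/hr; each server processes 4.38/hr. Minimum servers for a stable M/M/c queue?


Stability requires cμ > λ ⇔ c > λ/μ.
λ/μ = 12.68/4.38 = 2.8950
Minimum integer c = ⌊2.8950⌋ + 1 = 3
Check: 3·4.38 = 13.14 > 12.68, while 2·4.38 = 8.76 ≤ 12.68

Final: 3 servers


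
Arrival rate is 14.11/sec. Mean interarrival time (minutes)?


Mean interarrival time = 1/λ = 1/14.11 second = 0.07087 second
In minutes: 0.07087 × 0.0166667 = 0.001181 min

Final: 0.001181 min


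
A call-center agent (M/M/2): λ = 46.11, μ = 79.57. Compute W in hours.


a = 0.5795; ρ = 0.2897; P₀ = 0.550694
Lq = P₀·a^c·ρ/(c!(1−ρ)²) = 0.05311
Wq = Lq/λ = 0.05311/46.11 = 0.001152 hr
W = Wq + 1/μ = 0.001152 + 0.01257 = 0.01372 hr

Final: 0.01372 hr


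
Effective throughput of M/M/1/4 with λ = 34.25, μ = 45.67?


ρ = 0.7499; P_K = (1−ρ)ρ^4/(1−ρ^5) = 0.103694
λ_eff = λ(1 − P_K) = 34.25·(1 − 0.103694) = 34.25·0.896306 = 30.6985 /hr

Final: 30.6985 /hr


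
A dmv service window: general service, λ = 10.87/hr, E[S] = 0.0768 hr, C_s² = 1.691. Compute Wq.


ρ = λ·E[S] = 10.87·0.0768 = 0.8348
E[S²] = E[S]²(1+C_s²) = 0.0768²·(1+1.691) = 0.015872
Wq = λ·E[S²]/(2(1−ρ)) = 10.87·0.015872/(2·0.1652) = 0.52224 hr

Final: 0.52224 hr


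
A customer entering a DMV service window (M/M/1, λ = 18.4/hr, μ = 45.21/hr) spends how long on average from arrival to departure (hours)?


W = 1/(μ−λ) = 1/(45.21 − 18.4) = 1/26.81 = 0.03730 hr

Final: 0.03730 hr


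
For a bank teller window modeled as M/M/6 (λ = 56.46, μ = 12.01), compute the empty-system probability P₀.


a = λ/μ = 56.46/12.01 = 4.7011; ρ = a/c = 0.7835
Σ_{k=0}^{5} a^k/k! (terms k=0..5) = 1.00000 + 4.70108 + 11.05009 + 17.31579 + 20.35074 + 19.13410 = 73.55180
Tail: a^6/(6!(1−ρ)) = 10794.11892/(720·0.2165) = 69.25073
P₀ = 1/(73.55180 + 69.25073) = 1/142.80254 = 0.007003

Final: 0.007003


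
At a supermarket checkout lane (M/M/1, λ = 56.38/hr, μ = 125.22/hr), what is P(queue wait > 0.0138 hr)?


ρ = 56.38/125.22 = 0.4502
P(Wq > t) = ρ·e^{−(μ−λ)t} = 0.4502·e^{−0.9500}
= 0.4502·0.386744 = 0.174131

Final: 0.174131


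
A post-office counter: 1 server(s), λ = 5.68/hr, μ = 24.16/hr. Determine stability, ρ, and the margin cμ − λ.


Total capacity cμ = 1·24.16 = 24.16/hr
ρ = λ/(cμ) = 5.68/24.16 = 0.2351
Stable ⇔ ρ < 1: YES
Spare capacity = cμ − λ = 24.16 − 5.68 = 18.48/hr

Final: ρ = 0.2351; stable; margin = 18.48/hr


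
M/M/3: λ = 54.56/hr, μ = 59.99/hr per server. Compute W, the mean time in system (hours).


a = 0.9095; ρ = 0.3032; P₀ = 0.399521
Lq = P₀·a^c·ρ/(c!(1−ρ)²) = 0.03127
Wq = Lq/λ = 0.03127/54.56 = 0.0005732 hr
W = Wq + 1/μ = 0.0005732 + 0.01667 = 0.01724 hr

Final: 0.01724 hr


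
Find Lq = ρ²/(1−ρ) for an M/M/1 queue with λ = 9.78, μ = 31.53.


ρ = 9.78/31.53 = 0.3102
Lq = ρ²/(1−ρ) = 0.09621/0.6898 = 0.1395

Final: 0.1395


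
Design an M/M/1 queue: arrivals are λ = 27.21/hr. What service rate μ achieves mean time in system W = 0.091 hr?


W = 1/(μ−λ) ⇒ μ − λ = 1/W = 1/0.091 = 10.9890
μ = λ + 1/W = 27.21 + 10.9890 = 38.1990 per hr

Final: 38.1990 /hr


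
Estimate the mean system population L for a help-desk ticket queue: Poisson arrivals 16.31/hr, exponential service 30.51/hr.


ρ = λ/μ = 16.31/30.51 = 0.5346
L = ρ/(1−ρ) = 0.5346/(1 − 0.5346) = 0.5346/0.4654 = 1.1486

Final: 1.1486


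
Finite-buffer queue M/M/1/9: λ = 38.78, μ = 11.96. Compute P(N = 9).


ρ = λ/μ = 38.78/11.96 = 3.2425
P_K = (1−ρ)ρ^K/(1−ρ^(K+1)) = (-2.2425·39617.733459)/(1 − 128459.506985)
= -88841.773526/-128458.506985 = 0.691599

Final: 0.691599


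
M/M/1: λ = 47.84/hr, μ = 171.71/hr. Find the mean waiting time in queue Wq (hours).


ρ = 47.84/171.71 = 0.2786
Wq = ρ/(μ−λ) = 0.2786/(171.71 − 47.84) = 0.2786/123.87 = 0.002249 hr

Final: 0.002249 hr
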